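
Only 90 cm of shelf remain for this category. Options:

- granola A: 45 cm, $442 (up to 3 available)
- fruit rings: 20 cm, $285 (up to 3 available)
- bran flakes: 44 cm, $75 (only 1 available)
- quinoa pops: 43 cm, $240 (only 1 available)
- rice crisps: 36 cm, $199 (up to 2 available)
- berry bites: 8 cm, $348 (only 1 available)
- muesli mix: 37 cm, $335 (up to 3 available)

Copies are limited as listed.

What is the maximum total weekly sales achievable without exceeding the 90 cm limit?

1253

Greedy by ratio would take 3×fruit rings + berry bites: 68 cm used, total 1203.
Dropping fruit rings frees 20 cm; slotting in muesli mix (37 cm) lifts the total to 1253 at 85 cm.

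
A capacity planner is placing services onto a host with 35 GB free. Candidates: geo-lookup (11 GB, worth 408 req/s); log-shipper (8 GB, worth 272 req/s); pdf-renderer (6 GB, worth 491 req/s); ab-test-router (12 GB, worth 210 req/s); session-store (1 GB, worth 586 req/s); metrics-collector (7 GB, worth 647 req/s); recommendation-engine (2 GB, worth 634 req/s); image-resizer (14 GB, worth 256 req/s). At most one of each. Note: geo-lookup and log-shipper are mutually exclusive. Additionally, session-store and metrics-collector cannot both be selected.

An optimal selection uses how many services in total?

5

Optimal total is 2375.
For example geo-lookup + pdf-renderer + session-store + recommendation-engine + image-resizer achieves it, using 34 GB.
Every optimal selection uses 5 services.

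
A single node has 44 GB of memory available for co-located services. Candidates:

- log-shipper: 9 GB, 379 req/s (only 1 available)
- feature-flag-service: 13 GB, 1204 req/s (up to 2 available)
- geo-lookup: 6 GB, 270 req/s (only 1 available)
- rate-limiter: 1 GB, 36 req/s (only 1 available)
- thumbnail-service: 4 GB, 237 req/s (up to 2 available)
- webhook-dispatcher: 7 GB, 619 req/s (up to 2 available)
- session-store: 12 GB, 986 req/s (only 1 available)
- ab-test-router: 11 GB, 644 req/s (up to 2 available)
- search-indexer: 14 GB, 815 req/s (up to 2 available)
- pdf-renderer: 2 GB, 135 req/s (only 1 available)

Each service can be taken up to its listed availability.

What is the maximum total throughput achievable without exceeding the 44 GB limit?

3883

A density-first pass picks 2×feature-flag-service + rate-limiter + 2×webhook-dispatcher + pdf-renderer — 3817 at 43 GB.
Replace rate-limiter and pdf-renderer with thumbnail-service: the trade gains 66 net, giving 3883 at 44 GB.
Every other selection either busts 44 GB or exceeds an availability limit or fails to beat 3883.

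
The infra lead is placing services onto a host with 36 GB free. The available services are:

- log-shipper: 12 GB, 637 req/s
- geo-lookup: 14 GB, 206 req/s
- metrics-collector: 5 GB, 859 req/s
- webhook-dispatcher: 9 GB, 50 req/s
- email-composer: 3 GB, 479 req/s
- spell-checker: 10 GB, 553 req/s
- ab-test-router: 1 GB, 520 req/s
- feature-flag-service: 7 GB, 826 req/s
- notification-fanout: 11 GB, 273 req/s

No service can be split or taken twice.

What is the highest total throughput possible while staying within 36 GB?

Density check — ab-test-router 520.00, metrics-collector 171.80, email-composer 159.67 are the best per GB.
Filling by ratio: metrics-collector + webhook-dispatcher + email-composer + spell-checker + ab-test-router + feature-flag-service for 3287, with 1 GB left unused.
Dropping webhook-dispatcher and email-composer frees 12 GB; slotting in log-shipper (12 GB) lifts the total to 3395 at 35 GB.
The closest alternative, log-shipper + metrics-collector + email-composer + ab-test-router + feature-flag-service, reaches only 3321.

3395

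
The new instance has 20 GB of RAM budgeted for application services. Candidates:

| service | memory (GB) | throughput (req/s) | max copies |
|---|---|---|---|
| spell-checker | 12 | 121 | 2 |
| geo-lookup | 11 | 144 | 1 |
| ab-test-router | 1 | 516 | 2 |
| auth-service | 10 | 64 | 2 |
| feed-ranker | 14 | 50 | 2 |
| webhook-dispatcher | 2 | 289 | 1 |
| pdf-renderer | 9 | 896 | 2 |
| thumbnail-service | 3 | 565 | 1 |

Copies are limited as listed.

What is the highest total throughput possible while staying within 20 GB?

2824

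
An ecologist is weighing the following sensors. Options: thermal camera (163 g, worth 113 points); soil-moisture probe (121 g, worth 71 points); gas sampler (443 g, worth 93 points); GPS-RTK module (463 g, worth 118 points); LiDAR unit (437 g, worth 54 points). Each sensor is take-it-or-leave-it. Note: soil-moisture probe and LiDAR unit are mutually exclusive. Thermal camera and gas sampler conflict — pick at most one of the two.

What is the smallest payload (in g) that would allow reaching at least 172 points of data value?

284

Look for the lowest-payload combination reaching 172.
thermal camera + soil-moisture probe reaches 184 using 284 g.
No combination under 284 g hits 172.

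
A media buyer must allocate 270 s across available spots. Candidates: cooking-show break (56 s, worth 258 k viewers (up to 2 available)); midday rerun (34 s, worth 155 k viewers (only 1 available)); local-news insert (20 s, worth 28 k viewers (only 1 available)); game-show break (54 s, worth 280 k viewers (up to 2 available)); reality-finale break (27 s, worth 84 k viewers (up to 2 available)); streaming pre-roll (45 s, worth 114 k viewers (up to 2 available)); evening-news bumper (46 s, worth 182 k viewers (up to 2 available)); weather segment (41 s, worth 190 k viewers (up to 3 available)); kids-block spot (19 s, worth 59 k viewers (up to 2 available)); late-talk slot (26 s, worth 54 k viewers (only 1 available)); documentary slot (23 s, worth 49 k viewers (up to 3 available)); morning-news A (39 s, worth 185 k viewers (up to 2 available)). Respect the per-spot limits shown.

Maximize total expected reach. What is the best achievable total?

1315

Density check — game-show break 5.19, morning-news A 4.74, weather segment 4.63, cooking-show break 4.61 are the best per s.
Greedy by ratio would take 2×game-show break + 2×weather segment + 2×morning-news A: 268 s used, total 1310.
Dropping morning-news A frees 39 s; slotting in weather segment (41 s) lifts the total to 1315 at 270 s.
Nothing else within 270 s beats 1315.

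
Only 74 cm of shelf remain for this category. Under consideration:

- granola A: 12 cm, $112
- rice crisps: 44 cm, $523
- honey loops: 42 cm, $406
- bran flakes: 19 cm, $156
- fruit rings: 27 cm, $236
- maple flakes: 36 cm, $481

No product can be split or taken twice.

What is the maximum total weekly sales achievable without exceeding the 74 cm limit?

Greedy by ratio would take granola A + bran flakes + maple flakes: 67 cm used, total 749.
But rice crisps + fruit rings fits in 71 cm and reaches 759.
The spare 3 cm is too small for any remaining product, and no exchange beats 759.

759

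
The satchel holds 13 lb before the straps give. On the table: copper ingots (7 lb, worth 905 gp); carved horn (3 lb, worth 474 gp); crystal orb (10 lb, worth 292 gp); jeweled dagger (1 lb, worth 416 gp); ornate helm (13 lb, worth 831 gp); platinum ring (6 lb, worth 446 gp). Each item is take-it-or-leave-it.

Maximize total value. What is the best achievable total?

1795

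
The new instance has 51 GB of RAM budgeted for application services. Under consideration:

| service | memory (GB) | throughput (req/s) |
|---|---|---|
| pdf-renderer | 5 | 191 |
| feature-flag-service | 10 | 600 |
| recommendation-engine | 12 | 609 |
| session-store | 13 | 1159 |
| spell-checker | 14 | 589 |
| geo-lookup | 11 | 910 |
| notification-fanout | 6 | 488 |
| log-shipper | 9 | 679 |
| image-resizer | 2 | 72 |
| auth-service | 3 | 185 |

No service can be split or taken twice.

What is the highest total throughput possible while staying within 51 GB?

Filling by ratio: pdf-renderer + session-store + geo-lookup + notification-fanout + log-shipper + image-resizer + auth-service for 3684, with 2 GB left unused.
Dropping pdf-renderer and auth-service frees 8 GB; slotting in feature-flag-service (10 GB) lifts the total to 3908 at 51 GB.
An exhaustive check of the 1024 subsets confirms 3908.

3908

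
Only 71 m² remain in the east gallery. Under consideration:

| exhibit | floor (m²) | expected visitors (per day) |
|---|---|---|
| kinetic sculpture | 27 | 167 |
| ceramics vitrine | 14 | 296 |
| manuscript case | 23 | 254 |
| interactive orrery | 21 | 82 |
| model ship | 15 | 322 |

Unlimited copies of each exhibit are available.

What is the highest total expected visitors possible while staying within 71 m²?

1506

The ratio heuristic lands on 4×model ship (1288) but leaves 11 m² idle.
Dropping 3×model ship frees 45 m²; slotting in 4×ceramics vitrine (56 m²) lifts the total to 1506 at 71 m².
Every other selection either busts 71 m² or fails to beat 1506.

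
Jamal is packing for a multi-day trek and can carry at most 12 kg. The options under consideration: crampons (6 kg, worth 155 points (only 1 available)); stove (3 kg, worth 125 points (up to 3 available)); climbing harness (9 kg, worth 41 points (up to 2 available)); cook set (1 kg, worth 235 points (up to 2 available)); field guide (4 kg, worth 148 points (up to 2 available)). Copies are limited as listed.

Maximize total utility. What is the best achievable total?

Filling by ratio: 3×stove + 2×cook set for 845, with 1 kg left unused.
Dropping stove frees 3 kg; slotting in field guide (4 kg) lifts the total to 868 at 12 kg.
Nothing else within 12 kg beats 868.

868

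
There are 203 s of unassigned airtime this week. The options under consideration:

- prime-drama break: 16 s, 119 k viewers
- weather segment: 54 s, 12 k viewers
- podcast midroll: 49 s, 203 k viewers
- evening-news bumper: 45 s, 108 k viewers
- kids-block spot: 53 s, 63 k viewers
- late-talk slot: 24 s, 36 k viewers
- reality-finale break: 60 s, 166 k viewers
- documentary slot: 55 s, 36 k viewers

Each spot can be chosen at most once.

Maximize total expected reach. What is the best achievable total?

632

Best packing: prime-drama break + podcast midroll + evening-news bumper + late-talk slot + reality-finale break — 194 s, 632 total.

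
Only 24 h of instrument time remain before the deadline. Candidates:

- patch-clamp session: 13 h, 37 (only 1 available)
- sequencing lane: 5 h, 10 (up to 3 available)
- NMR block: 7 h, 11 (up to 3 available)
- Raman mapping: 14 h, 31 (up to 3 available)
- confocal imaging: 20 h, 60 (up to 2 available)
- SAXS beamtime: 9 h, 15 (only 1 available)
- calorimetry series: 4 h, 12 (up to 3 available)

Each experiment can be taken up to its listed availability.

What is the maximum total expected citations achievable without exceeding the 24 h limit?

72

Confocal imaging + calorimetry series uses 24 of the 24 h and totals 72.
Nothing else within 24 h beats 72.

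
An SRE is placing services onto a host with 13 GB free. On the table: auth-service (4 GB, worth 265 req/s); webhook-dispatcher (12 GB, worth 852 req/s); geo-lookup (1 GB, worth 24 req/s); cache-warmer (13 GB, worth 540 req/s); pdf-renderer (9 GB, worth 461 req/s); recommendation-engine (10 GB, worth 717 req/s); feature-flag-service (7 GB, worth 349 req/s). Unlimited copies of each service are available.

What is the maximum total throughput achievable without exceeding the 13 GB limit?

A density-first pass picks 3×geo-lookup + recommendation-engine — 789 at 13 GB.
Dropping 2×geo-lookup and recommendation-engine frees 12 GB; slotting in webhook-dispatcher (12 GB) lifts the total to 876 at 13 GB.

876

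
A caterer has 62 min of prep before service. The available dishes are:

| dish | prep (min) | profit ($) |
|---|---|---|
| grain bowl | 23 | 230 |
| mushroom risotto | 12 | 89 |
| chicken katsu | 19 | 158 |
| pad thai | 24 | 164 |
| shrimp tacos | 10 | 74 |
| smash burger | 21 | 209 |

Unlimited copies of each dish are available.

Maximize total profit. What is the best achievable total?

576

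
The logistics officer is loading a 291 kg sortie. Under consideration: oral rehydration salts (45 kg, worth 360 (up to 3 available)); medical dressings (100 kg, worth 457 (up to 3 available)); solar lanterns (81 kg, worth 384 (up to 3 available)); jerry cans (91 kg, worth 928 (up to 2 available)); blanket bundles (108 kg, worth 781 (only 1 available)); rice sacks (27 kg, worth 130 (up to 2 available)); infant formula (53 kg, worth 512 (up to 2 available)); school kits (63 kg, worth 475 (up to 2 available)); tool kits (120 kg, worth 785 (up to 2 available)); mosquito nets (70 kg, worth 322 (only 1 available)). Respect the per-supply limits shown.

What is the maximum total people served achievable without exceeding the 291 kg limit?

By people served per kg: jerry cans 10.20, infant formula 9.66, oral rehydration salts 8.00, school kits 7.54 lead.
The ratio ordering already packs tightly: 2×jerry cans + 2×infant formula, 288 kg, 2880.
No other feasible combination exceeds 2880.

2880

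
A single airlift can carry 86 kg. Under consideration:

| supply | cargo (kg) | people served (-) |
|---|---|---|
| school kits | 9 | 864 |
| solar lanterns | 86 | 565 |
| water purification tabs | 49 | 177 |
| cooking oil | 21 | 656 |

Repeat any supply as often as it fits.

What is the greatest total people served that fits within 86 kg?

7776

Taking 9×school kits: 81 kg used, 7776 in people served.
Every other selection either busts 86 kg or fails to beat 7776.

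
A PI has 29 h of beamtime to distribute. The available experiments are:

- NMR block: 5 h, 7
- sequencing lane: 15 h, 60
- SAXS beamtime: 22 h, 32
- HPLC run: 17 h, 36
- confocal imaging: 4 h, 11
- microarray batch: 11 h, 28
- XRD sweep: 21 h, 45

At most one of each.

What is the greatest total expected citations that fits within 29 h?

88

A density-first pass picks NMR block + sequencing lane + confocal imaging — 78 at 24 h.
Dropping NMR block and confocal imaging frees 9 h; slotting in microarray batch (11 h) lifts the total to 88 at 26 h.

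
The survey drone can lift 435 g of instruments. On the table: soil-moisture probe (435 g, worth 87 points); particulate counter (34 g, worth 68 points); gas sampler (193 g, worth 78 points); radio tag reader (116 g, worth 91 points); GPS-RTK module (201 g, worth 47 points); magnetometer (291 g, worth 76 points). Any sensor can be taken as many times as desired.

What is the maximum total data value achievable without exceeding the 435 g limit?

816

Best packing: 12×particulate counter — 408 g, 816 total.
Nothing else within 435 g beats 816.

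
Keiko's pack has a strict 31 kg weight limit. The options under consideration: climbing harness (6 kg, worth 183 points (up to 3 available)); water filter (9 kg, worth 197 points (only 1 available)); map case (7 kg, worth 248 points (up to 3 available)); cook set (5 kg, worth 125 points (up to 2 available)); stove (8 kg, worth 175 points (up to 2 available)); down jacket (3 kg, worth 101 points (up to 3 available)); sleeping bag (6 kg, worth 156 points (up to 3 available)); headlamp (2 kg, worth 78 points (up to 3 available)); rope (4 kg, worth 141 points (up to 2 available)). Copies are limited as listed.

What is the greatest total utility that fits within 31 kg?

1119

Density check — headlamp 39.00, map case 35.43, rope 35.25 are the best per kg.
Taking 3×map case + 3×headlamp + rope: 31 kg used, 1119 in utility.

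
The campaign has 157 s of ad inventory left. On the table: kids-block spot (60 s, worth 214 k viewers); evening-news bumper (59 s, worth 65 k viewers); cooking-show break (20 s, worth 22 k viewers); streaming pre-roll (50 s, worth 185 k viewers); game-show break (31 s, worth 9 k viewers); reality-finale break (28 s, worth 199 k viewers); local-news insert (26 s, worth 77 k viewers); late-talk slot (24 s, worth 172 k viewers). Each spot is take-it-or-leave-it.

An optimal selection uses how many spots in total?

The maximum expected reach within 157 s is 662.
One optimal bundle: kids-block spot + reality-finale break + local-news insert + late-talk slot (138 s).
All optima have 4 spots.

4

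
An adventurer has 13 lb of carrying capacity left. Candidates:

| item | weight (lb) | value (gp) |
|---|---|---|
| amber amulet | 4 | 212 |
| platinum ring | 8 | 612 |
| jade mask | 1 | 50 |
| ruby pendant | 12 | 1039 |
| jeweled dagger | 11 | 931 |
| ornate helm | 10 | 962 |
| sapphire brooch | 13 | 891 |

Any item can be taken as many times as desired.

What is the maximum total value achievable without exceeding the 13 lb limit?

By value per lb: ornate helm 96.20, ruby pendant 86.58, jeweled dagger 84.64, platinum ring 76.50 lead.
Taking 3×jade mask + ornate helm: 13 lb used, 1112 in value.
Nothing else within 13 lb beats 1112.

1112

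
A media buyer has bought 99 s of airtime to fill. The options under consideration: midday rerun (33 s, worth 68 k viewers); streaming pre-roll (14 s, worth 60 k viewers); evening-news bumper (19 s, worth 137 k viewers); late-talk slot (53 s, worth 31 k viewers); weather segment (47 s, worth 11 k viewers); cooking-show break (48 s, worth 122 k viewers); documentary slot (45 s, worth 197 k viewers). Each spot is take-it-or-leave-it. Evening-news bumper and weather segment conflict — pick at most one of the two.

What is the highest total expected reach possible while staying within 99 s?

The ratio heuristic lands on streaming pre-roll + evening-news bumper + documentary slot (394) but leaves 21 s idle.
Dropping streaming pre-roll frees 14 s; slotting in midday rerun (33 s) lifts the total to 402 at 97 s.
Runner-up streaming pre-roll + evening-news bumper + documentary slot tops out at 394.

402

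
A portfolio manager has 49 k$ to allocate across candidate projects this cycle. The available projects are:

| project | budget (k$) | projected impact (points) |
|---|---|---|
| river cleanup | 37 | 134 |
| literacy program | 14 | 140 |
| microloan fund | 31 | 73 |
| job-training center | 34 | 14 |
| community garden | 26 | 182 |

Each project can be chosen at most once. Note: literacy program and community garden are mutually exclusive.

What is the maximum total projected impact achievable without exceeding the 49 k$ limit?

Literacy program + microloan fund uses 45 of the 49 k$ and totals 213.
The closest alternative, community garden, reaches only 182.

213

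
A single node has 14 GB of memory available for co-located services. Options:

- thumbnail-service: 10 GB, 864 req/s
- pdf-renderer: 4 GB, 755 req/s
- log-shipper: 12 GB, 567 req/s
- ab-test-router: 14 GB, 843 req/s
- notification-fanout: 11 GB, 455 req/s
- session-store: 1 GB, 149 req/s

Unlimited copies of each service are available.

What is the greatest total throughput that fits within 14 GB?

2563

Density check — pdf-renderer 188.75, session-store 149.00, thumbnail-service 86.40 are the best per GB.
Best packing: 3×pdf-renderer + 2×session-store — 14 GB, 2563 total.
Every other selection either busts 14 GB or fails to beat 2563.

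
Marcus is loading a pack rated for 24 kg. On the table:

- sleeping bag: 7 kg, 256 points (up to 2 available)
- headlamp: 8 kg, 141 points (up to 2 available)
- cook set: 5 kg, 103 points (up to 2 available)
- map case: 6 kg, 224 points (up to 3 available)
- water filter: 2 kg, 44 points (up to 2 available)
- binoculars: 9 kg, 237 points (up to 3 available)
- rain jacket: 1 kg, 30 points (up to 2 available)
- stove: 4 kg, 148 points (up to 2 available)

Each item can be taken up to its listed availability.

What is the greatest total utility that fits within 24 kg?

A density-first pass picks 3×map case + 2×rain jacket + stove — 880 at 24 kg.
The 14 kg tied up in 2×map case and 2×rain jacket is better spent on 2×sleeping bag — total rises to 884 (24 kg).

884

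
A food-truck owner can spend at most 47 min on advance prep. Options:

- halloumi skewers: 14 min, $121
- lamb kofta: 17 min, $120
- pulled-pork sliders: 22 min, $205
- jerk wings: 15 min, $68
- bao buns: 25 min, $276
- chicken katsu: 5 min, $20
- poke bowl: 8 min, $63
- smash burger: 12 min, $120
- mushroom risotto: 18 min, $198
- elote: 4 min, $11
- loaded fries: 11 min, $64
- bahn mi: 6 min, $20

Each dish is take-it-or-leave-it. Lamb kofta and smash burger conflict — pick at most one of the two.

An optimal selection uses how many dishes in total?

Optimal total is 485.
bao buns + mushroom risotto + elote hits 485 at 47 min.
All optima have 3 dishes.

3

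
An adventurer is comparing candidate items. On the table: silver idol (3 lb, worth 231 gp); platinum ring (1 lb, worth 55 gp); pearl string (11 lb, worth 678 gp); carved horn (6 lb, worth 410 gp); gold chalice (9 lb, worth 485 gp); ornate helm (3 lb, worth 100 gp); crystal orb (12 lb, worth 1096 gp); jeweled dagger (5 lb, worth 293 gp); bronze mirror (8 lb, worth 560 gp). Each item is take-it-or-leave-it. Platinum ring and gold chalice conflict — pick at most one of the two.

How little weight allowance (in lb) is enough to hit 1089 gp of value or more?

12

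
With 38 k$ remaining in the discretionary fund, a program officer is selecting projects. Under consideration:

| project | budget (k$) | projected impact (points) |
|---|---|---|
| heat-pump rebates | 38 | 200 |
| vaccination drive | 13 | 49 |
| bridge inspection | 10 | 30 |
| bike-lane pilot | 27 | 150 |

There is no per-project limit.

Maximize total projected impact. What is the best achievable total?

By projected impact per k$: bike-lane pilot 5.56, heat-pump rebates 5.26, vaccination drive 3.77 lead.
Taking the top-ratio projects first gives bridge inspection + bike-lane pilot for 180 (37 k$).
Replace bridge inspection and bike-lane pilot with heat-pump rebates: the trade gains 20 net, giving 200 at 38 k$.
Every other selection either busts 38 k$ or fails to beat 200.

200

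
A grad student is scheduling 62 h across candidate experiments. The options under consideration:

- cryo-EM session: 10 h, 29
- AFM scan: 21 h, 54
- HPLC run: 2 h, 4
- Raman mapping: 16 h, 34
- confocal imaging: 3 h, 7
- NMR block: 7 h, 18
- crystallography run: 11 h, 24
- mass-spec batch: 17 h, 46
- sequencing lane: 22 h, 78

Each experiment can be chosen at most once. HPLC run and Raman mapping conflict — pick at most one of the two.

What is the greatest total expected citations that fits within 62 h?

Filling by ratio: cryo-EM session + HPLC run + confocal imaging + NMR block + mass-spec batch + sequencing lane for 182, with 1 h left unused.
The 20 h tied up in confocal imaging and mass-spec batch is better spent on AFM scan — total rises to 183 (62 h).
The closest alternative, AFM scan + HPLC run + mass-spec batch + sequencing lane, reaches only 182.

183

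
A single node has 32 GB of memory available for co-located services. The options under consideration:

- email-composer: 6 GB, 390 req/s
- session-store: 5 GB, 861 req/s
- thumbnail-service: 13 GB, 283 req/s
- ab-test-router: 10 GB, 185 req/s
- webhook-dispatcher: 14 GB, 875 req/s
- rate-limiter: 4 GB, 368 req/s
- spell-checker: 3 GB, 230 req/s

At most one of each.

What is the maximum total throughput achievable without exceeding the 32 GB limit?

The ratio ordering already packs tightly: email-composer + session-store + webhook-dispatcher + rate-limiter + spell-checker, 32 GB, 2724.

2724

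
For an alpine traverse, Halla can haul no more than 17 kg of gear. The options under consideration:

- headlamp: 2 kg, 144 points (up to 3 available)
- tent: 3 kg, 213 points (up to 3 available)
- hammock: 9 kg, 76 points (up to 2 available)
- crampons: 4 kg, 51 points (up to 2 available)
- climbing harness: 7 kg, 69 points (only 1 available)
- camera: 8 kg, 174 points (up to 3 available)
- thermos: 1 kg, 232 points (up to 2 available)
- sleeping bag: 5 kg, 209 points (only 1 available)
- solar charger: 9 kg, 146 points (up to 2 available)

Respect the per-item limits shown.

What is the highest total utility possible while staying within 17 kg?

1535

Taking 3×headlamp + 3×tent + 2×thermos: 17 kg used, 1535 in utility.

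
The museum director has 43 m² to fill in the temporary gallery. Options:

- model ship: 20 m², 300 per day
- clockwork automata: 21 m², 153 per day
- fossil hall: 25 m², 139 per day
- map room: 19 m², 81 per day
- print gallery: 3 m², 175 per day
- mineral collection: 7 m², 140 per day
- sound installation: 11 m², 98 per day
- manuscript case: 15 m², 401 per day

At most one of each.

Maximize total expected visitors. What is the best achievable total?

Density check — print gallery 58.33, manuscript case 26.73, mineral collection 20.00, model ship 15.00 are the best per m².
The ratio heuristic lands on print gallery + mineral collection + sound installation + manuscript case (814) but leaves 7 m² idle.
Dropping mineral collection and sound installation frees 18 m²; slotting in model ship (20 m²) lifts the total to 876 at 38 m².
That's the maximum — no swap from here does better than 876.

876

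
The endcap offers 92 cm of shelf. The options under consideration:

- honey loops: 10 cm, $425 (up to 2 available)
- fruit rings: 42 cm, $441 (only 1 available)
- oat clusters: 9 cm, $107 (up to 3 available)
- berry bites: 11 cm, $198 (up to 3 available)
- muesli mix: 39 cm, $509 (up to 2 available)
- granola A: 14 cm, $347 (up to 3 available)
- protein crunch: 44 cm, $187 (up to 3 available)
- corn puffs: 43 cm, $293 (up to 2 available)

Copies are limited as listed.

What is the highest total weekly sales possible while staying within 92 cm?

2303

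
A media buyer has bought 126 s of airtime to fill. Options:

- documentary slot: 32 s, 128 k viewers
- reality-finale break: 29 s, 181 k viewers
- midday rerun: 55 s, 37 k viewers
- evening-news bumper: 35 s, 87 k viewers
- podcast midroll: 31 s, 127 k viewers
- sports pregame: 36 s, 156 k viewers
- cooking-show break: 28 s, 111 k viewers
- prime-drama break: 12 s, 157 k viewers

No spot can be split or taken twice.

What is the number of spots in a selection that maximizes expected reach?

4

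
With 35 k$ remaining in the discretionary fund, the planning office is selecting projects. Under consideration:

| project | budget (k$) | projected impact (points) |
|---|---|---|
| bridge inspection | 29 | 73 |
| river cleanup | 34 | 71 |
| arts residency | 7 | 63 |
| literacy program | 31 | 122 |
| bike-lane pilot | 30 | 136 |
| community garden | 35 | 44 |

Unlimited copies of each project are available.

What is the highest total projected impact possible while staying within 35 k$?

315

Taking 5×arts residency: 35 k$ used, 315 in projected impact.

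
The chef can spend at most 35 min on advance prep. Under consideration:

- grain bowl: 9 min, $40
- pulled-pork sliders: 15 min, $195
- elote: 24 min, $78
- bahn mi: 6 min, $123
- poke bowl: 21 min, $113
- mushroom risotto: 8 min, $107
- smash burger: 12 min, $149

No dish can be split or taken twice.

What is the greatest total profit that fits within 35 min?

A density-first pass picks pulled-pork sliders + bahn mi + mushroom risotto — 425 at 29 min.
The 8 min tied up in mushroom risotto is better spent on smash burger — total rises to 467 (33 min).

467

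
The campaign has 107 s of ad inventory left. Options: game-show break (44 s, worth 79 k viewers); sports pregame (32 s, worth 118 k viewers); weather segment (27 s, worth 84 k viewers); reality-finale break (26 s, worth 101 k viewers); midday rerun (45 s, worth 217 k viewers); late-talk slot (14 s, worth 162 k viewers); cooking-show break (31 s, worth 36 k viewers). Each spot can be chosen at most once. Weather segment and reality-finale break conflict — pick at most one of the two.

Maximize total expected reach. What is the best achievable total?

497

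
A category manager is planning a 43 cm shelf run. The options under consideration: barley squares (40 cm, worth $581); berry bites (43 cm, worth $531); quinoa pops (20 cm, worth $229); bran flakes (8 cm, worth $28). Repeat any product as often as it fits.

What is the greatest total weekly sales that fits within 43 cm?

581

Best packing: barley squares — 40 cm, 581 total.
Nothing else within 43 cm beats 581.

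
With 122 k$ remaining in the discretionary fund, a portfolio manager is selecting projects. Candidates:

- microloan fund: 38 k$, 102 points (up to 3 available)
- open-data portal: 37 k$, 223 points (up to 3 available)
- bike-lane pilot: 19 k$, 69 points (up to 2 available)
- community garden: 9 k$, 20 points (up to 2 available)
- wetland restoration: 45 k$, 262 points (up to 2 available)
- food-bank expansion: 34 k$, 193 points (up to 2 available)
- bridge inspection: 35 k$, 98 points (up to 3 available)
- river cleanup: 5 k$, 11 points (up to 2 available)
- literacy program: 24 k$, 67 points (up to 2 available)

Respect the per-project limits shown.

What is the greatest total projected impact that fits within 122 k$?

708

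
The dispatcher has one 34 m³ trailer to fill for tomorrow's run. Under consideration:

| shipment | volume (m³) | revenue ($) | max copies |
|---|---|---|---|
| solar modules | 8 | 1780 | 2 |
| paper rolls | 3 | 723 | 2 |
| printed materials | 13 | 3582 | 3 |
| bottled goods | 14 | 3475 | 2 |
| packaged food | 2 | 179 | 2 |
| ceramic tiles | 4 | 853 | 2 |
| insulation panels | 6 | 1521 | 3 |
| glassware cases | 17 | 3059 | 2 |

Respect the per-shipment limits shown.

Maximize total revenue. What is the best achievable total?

8944

Taking the top-ratio shipments first gives 2×printed materials + packaged food + insulation panels for 8864 (34 m³).
Replace packaged food and insulation panels with solar modules: the trade gains 80 net, giving 8944 at 34 m³.
Every other selection either busts 34 m³ or exceeds an availability limit or fails to beat 8944.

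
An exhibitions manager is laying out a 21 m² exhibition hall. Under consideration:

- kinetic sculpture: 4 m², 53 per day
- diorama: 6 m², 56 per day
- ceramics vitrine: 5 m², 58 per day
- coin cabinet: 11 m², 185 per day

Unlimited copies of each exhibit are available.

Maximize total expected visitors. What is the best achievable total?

Ranking by ratio (expected visitors/m²): coin cabinet 16.82, kinetic sculpture 13.25, ceramics vitrine 11.60.
Taking the top-ratio exhibits first gives 2×kinetic sculpture + coin cabinet for 291 (19 m²).
Dropping 2×kinetic sculpture frees 8 m²; slotting in 2×ceramics vitrine (10 m²) lifts the total to 301 at 21 m².
Nothing else within 21 m² beats 301.

301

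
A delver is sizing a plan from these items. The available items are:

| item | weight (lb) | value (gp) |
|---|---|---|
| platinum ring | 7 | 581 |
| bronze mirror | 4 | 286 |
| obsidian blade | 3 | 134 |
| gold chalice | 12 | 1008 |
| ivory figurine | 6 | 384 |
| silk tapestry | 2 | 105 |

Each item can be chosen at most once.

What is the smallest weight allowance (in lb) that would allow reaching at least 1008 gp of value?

12

Need the lightest bundle worth ≥ 1008.
Taking gold chalice gives 1008 (≥ 1008) for 12 lb.
Below 12 lb the best achievable stays under 1008.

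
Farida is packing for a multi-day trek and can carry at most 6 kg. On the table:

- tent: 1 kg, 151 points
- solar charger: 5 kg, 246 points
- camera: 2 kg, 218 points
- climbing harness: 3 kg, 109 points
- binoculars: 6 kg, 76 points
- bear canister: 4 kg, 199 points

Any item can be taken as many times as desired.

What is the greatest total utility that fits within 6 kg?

Ranking by ratio (utility/kg): tent 151.00, camera 109.00, bear canister 49.75, solar charger 49.20.
6×tent uses 6 of the 6 kg and totals 906.

906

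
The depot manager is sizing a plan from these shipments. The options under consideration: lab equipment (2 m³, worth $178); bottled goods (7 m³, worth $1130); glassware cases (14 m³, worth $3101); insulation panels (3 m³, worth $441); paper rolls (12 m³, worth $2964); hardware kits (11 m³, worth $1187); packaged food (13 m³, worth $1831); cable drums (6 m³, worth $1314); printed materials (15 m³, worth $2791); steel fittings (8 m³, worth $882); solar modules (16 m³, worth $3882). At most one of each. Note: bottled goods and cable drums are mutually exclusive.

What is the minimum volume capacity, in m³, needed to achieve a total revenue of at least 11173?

Need the lightest bundle worth ≥ 11173.
glassware cases + paper rolls + cable drums + solar modules: 11261 revenue at 48 m³.
Any bundle with less than 48 m³ falls short of 11173.

48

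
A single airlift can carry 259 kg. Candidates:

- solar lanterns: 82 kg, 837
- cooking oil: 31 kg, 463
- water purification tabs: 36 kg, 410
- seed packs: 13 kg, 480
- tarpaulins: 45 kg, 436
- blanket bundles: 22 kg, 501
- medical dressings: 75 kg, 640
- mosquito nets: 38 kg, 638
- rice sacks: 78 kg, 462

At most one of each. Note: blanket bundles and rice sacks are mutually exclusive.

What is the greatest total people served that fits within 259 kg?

3355

Ranking by ratio (people served/kg): seed packs 36.92, blanket bundles 22.77, mosquito nets 16.79.
A density-first pass picks solar lanterns + cooking oil + water purification tabs + seed packs + blanket bundles + mosquito nets — 3329 at 222 kg.
Replace water purification tabs with tarpaulins: the trade gains 26 net, giving 3355 at 231 kg.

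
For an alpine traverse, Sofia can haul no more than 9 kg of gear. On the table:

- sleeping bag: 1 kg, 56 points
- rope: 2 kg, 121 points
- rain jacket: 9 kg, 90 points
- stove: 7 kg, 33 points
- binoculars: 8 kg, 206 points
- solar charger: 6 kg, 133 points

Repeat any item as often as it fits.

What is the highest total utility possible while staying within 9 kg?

The ratio ordering already packs tightly: sleeping bag + 4×rope, 9 kg, 540.
Every other selection either busts 9 kg or fails to beat 540.

540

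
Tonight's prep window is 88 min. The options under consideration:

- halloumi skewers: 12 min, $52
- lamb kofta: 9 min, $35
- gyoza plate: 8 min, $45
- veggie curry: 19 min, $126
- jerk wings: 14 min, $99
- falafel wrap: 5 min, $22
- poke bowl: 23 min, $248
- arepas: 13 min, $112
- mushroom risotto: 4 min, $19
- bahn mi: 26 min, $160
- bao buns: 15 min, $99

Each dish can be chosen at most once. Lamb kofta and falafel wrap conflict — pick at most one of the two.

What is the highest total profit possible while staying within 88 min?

703

The ratio ordering already packs tightly: veggie curry + jerk wings + poke bowl + arepas + mushroom risotto + bao buns, 88 min, 703.
Next best is veggie curry + jerk wings + poke bowl + arepas + bao buns at 684 (84 min) — short by 19.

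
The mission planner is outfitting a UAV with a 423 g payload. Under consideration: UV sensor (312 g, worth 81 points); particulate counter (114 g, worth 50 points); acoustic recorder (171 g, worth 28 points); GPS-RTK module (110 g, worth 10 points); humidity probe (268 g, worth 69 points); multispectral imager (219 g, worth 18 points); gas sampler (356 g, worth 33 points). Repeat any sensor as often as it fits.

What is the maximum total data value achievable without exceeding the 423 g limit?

Ranking by ratio (data value/g): particulate counter 0.44, UV sensor 0.26, humidity probe 0.26, acoustic recorder 0.16.
3×particulate counter uses 342 of the 423 g and totals 150.
That's the maximum — no swap from here does better than 150.

150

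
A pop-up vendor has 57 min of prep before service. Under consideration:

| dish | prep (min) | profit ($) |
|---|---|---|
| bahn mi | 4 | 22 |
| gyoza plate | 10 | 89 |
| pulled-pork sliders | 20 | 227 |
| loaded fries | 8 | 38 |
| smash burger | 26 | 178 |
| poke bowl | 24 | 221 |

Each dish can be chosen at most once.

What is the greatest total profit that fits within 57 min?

537

Density check — pulled-pork sliders 11.35, poke bowl 9.21, gyoza plate 8.90 are the best per min.
Taking gyoza plate + pulled-pork sliders + poke bowl: 54 min used, 537 in profit.
That's the maximum — no swap from here does better than 537.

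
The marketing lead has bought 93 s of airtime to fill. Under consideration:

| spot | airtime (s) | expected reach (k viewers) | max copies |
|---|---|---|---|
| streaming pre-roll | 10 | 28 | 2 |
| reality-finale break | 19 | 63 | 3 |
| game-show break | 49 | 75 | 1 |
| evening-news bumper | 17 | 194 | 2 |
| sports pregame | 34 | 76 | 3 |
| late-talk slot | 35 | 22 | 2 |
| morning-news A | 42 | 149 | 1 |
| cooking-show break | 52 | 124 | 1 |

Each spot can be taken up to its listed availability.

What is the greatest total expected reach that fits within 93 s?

577

Greedy by ratio would take streaming pre-roll + 2×evening-news bumper + morning-news A: 86 s used, total 565.
Dropping streaming pre-roll and morning-news A frees 52 s; slotting in 3×reality-finale break (57 s) lifts the total to 577 at 91 s.
That's the maximum — no swap from here does better than 577.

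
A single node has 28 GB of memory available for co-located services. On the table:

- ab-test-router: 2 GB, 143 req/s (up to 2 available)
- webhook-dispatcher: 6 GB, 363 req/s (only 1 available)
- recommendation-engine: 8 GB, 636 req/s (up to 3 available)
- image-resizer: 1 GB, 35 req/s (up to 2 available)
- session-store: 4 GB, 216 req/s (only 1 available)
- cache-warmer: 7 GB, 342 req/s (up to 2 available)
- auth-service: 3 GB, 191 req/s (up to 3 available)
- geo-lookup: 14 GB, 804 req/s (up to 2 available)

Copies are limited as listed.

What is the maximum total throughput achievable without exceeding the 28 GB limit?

2194

By throughput per GB: recommendation-engine 79.50, ab-test-router 71.50, auth-service 63.67 lead.
Taking 2×ab-test-router + 3×recommendation-engine: 28 GB used, 2194 in throughput.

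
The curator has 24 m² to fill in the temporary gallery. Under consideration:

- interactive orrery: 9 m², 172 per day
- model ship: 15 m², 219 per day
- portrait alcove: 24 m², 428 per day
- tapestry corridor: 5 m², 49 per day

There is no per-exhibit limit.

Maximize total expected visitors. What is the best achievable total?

428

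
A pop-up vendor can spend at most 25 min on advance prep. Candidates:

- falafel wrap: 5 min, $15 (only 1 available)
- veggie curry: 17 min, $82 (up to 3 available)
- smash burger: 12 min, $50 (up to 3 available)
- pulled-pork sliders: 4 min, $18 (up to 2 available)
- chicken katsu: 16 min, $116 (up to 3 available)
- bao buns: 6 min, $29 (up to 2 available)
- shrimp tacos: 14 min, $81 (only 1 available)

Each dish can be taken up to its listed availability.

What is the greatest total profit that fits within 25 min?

152

By profit per min: chicken katsu 7.25, shrimp tacos 5.79, bao buns 4.83, veggie curry 4.82 lead.
Greedy by ratio would take chicken katsu + bao buns: 22 min used, total 145.
The 6 min tied up in bao buns is better spent on 2×pulled-pork sliders — total rises to 152 (24 min).
That's the maximum — no swap from here does better than 152.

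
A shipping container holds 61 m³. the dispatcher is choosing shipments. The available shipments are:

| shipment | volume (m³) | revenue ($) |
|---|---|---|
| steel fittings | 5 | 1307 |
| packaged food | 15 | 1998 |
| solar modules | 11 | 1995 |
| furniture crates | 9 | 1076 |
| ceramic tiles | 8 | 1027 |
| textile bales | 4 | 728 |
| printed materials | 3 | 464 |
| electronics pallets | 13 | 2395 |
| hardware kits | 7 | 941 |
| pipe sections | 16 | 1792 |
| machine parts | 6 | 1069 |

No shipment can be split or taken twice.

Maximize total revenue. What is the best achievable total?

10433

Density check — steel fittings 261.40, electronics pallets 184.23, textile bales 182.00 are the best per m³.
Greedy by ratio would take steel fittings + solar modules + ceramic tiles + textile bales + printed materials + electronics pallets + hardware kits + machine parts: 57 m³ used, total 9926.
Replace ceramic tiles and printed materials with packaged food: the trade gains 507 net, giving 10433 at 61 m³.
Every other selection either busts 61 m³ or fails to beat 10433.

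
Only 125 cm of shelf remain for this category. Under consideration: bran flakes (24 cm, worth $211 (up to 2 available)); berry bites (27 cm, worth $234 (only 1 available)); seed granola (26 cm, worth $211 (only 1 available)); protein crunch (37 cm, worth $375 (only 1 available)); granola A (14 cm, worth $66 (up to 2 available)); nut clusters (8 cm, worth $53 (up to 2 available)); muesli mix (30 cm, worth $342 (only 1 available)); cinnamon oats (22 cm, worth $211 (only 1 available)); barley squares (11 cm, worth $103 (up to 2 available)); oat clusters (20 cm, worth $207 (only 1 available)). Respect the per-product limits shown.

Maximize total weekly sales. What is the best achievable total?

1261

Density check — muesli mix 11.40, oat clusters 10.35, protein crunch 10.14 are the best per cm.
Taking the top-ratio products first gives protein crunch + muesli mix + cinnamon oats + barley squares + oat clusters for 1238 (120 cm).
The 22 cm tied up in cinnamon oats is better spent on berry bites — total rises to 1261 (125 cm).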